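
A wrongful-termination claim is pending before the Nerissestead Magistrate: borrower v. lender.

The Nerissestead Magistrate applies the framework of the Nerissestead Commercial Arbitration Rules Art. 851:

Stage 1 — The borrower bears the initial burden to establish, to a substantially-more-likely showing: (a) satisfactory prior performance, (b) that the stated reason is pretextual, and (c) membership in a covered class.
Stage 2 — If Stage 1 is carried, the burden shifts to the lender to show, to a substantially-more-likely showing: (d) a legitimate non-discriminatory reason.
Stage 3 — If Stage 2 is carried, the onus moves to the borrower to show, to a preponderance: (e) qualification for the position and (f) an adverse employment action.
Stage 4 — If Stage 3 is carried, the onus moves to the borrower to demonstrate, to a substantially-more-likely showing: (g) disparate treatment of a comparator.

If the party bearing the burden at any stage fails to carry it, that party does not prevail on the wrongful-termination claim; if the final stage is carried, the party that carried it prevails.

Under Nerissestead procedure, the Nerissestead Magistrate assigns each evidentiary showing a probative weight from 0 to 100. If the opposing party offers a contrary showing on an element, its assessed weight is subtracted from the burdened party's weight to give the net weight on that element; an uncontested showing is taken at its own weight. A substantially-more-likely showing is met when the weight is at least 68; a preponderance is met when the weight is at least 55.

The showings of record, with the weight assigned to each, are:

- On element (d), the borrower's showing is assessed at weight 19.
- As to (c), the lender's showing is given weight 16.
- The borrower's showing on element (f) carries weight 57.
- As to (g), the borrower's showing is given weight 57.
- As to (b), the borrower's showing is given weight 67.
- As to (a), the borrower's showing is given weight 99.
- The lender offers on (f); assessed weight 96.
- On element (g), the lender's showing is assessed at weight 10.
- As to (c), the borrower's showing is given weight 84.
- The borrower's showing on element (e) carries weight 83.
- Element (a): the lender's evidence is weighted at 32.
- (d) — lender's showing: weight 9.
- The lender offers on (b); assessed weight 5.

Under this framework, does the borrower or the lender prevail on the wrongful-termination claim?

lender

Stage 1 (borrower, a substantially-more-likely showing, weight is at least 68): (a) net 99−32=67 < 68 — fails; (b) net 67−5=62 < 68 — fails; (c) net 84−16=68 ≥ 68 — meets.
  Stage 1 not carried; the borrower fails its burden.
So the lender prevails.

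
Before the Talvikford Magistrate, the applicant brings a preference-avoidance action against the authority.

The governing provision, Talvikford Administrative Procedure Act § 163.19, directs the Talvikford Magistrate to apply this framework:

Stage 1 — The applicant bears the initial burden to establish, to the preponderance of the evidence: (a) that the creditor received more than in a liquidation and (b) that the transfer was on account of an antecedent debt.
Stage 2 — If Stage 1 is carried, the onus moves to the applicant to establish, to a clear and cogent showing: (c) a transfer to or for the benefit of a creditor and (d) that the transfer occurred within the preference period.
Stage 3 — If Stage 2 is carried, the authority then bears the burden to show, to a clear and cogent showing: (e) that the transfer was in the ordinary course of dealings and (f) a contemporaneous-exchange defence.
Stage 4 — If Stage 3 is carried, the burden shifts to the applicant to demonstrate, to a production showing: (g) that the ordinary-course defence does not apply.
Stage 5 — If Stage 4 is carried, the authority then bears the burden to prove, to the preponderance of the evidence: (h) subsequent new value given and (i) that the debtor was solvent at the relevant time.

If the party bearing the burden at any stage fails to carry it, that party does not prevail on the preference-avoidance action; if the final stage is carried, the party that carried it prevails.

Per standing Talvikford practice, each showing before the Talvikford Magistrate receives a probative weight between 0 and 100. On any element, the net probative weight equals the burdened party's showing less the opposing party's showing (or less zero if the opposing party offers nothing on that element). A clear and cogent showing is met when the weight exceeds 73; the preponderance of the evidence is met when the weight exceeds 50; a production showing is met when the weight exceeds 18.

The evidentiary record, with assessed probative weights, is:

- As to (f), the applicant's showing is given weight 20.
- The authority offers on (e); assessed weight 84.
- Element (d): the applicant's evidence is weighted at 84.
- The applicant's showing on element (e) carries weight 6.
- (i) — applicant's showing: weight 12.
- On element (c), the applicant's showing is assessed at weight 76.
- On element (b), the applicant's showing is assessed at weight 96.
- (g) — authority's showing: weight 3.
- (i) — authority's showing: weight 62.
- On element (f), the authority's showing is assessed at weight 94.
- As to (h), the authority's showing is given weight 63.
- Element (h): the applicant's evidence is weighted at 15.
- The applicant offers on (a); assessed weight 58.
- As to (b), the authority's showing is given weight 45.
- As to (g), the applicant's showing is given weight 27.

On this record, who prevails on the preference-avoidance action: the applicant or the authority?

Stage 1 — burden on applicant; standard: the preponderance of the evidence (weight exceeds 50).
    (a): 58 > 50 [met]
    (b): 96 − 45 = 51 > 50 [met]
  All elements met. The applicant retains the burden for Stage 2.
Stage 2 — burden on applicant; standard: a clear and cogent showing (weight exceeds 73).
    (c): 76 > 73 [met]
    (d): 84 > 73 [met]
  Stage 2 is satisfied; the onus moves to the authority.
Stage 3 — burden on authority; standard: a clear and cogent showing (weight exceeds 73).
    (e): 84 − 6 = 78 > 73 [met]
    (f): 94 − 20 = 74 > 73 [met]
  All elements met. The burden passes to the applicant.
Stage 4 — burden on applicant; standard: a production showing (weight exceeds 18).
    (g): 27 − 3 = 24 > 18 [met]
  All elements met. The burden passes to the authority.
Stage 5 — burden on authority; standard: the preponderance of the evidence (weight exceeds 50).
    (h): 63 − 15 = 48 ≤ 50 [not met]
    (i): 62 − 12 = 50 ≤ 50 [not met]
  Not every element is met, so the authority fails to carry Stage 5.
The analysis ends at Stage 5; the applicant prevails.

applicant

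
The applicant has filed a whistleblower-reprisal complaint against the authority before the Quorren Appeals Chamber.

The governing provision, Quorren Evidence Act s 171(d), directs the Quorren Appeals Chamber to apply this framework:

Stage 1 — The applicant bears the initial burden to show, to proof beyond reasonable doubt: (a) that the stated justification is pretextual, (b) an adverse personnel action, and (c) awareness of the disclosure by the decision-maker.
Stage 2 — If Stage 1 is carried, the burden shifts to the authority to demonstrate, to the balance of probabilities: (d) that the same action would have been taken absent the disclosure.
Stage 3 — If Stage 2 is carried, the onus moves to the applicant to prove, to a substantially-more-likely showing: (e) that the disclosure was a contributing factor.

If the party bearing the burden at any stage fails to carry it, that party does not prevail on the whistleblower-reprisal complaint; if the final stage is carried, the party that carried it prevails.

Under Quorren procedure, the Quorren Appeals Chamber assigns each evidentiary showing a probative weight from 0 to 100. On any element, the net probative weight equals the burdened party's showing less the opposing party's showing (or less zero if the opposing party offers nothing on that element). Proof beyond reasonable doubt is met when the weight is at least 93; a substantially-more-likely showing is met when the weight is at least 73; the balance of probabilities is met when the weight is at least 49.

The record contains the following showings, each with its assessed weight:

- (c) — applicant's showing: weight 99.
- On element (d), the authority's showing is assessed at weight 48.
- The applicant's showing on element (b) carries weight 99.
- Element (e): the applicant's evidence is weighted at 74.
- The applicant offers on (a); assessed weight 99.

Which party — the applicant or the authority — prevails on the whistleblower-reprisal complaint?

applicant

Stage 1 — burden on applicant; standard: proof beyond reasonable doubt (weight is at least 93).
    (a): 99 ≥ 93 [met]
    (b): 99 ≥ 93 [met]
    (c): 99 ≥ 93 [met]
  All elements met. The burden passes to the authority.
Stage 2 — burden on authority; standard: the balance of probabilities (weight is at least 49).
    (d): 48 < 49 [not met]
  Stage 2 not carried; the authority fails its burden.
So the applicant prevails.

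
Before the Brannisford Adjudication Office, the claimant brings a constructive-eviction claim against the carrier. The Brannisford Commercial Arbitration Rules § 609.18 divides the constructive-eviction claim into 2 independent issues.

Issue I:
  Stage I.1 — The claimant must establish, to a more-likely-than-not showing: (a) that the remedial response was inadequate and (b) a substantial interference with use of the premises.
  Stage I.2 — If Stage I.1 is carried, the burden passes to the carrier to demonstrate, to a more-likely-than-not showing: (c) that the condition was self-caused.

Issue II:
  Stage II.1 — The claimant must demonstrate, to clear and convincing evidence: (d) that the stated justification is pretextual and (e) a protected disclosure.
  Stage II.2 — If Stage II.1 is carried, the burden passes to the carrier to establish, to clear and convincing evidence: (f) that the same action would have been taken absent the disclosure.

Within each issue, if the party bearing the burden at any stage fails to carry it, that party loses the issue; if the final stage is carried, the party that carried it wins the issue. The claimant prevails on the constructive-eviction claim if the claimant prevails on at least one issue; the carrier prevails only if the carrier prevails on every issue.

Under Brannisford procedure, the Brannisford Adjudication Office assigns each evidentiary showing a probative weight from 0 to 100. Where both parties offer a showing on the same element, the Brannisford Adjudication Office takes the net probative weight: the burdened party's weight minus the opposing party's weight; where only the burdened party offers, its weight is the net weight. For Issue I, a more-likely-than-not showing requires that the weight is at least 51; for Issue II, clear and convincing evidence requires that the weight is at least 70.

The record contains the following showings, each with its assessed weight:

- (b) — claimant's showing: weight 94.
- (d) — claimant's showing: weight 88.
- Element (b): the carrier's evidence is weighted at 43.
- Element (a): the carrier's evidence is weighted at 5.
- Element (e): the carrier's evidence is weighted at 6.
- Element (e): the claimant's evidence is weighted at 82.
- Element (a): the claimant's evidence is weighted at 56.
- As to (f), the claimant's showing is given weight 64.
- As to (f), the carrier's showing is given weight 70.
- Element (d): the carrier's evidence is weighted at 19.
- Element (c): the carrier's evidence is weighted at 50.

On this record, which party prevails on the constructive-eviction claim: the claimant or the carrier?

— Issue I —
At Stage I.1 the claimant must meet a more-likely-than-not showing (weight is at least 51): on (a) the weight is 56 less the opposing 5 gives net 51, which does reach 51, so (a) meets the standard; on (b) the weight is 94 less the opposing 43 gives net 51, ≥ 51, so (b) meets the standard.
  All elements met. The burden passes to the carrier.
At Stage I.2 the carrier must meet a more-likely-than-not showing (weight is at least 51): on (c) the weight is 50, < 51, so (c) does not meet the standard.
  The carrier does not carry Stage I.2.
So the claimant prevails on this issue.
— Issue II —
Stage II.1 (claimant, clear and convincing evidence, weight is at least 70): (d) net 88−19=69 < 70 — fails; (e) net 82−6=76 ≥ 70 — meets.
  Stage II.1 not carried; the claimant fails its burden.
The analysis ends at Stage II.1; the carrier prevails on this issue.
Per-issue: Issue I → claimant; Issue II → carrier. The claimant must prevail on at least one issue; overall, the claimant prevails.

claimant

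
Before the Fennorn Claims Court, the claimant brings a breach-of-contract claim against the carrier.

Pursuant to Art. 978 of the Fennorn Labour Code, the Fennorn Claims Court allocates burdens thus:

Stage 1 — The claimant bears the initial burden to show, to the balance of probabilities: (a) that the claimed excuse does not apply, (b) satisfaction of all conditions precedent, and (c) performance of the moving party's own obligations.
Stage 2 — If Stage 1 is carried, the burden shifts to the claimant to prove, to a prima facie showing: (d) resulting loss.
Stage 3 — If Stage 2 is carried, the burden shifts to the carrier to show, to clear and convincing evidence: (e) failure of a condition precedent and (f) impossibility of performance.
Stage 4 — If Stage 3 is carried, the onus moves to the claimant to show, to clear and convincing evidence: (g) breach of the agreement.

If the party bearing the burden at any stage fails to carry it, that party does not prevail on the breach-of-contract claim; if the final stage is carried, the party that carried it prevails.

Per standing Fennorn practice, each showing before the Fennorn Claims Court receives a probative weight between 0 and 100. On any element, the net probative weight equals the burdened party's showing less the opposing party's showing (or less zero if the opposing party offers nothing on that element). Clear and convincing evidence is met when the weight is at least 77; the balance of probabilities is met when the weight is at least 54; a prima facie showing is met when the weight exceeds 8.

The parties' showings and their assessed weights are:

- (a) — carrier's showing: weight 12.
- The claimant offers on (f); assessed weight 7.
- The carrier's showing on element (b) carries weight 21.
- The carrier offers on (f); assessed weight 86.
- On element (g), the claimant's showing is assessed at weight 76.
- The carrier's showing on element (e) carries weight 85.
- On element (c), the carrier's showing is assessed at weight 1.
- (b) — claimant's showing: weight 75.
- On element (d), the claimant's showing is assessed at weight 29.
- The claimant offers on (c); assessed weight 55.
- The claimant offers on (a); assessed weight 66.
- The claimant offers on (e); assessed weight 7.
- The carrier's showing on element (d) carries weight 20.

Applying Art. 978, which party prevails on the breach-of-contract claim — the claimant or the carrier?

Stage 1 — burden on claimant; standard: the balance of probabilities (weight is at least 54).
    (a): 66 − 12 = 54 ≥ 54 [met]
    (b): 75 − 21 = 54 ≥ 54 [met]
    (c): 55 − 1 = 54 ≥ 54 [met]
  Stage 1 is satisfied; the claimant continues to bear the burden.
Stage 2 — burden on claimant; standard: a prima facie showing (weight exceeds 8).
    (d): 29 − 20 = 9 > 8 [met]
  Stage 2 carried; the burden shifts to the carrier.
Stage 3 — burden on carrier; standard: clear and convincing evidence (weight is at least 77).
    (e): 85 − 7 = 78 ≥ 77 [met]
    (f): 86 − 7 = 79 ≥ 77 [met]
  The carrier carries Stage 3; the claimant now bears the burden.
Stage 4 — burden on claimant; standard: clear and convincing evidence (weight is at least 77).
    (g): 76 < 77 [not met]
  Not every element is met, so the claimant fails to carry Stage 4.
So the carrier prevails.

carrier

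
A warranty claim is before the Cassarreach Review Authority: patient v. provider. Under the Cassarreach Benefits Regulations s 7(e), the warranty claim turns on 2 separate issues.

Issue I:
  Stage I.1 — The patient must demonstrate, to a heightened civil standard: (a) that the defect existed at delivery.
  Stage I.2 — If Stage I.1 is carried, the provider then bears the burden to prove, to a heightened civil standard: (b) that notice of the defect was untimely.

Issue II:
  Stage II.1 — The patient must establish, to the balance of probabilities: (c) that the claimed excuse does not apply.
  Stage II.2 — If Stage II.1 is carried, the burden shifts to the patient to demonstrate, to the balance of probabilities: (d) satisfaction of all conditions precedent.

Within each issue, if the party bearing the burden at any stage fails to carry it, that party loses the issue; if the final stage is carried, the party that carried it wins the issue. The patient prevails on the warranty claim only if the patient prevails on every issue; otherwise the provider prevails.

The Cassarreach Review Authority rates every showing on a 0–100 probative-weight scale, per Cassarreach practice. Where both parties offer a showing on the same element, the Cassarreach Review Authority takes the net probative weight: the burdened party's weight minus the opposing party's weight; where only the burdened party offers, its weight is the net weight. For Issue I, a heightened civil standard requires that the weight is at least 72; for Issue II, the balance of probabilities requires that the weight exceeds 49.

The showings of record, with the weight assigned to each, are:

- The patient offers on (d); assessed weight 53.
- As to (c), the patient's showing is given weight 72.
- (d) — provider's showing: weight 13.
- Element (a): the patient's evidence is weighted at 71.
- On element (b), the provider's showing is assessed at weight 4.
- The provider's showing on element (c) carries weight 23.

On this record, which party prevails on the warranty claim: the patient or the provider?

— Issue I —
Stage I.1 — burden on patient; standard: a heightened civil standard (weight is at least 72).
    (a): 71 < 72 [not met]
  Stage I.1 not carried; the patient fails its burden.
So the provider prevails on this issue.
— Issue II —
Stage II.1 — burden on patient; standard: the balance of probabilities (weight exceeds 49).
    (c): 72 − 23 = 49 ≤ 49 [not met]
  The patient does not carry Stage II.1.
So the provider prevails on this issue.
Per-issue: Issue I → provider; Issue II → provider. The patient must prevail on every issue; overall, the provider prevails.

provider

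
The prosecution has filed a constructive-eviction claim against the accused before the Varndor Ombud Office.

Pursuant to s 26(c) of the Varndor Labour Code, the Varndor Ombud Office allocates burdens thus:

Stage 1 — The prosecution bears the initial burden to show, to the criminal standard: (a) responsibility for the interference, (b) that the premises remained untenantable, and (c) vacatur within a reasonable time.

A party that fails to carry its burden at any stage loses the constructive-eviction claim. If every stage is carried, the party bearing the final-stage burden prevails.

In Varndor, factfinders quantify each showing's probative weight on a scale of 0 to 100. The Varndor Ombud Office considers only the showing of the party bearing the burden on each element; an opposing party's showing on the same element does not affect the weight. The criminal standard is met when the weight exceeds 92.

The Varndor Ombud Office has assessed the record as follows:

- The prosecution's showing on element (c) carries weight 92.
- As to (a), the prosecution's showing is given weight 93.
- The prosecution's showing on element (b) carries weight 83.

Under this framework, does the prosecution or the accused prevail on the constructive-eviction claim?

Stage 1 — burden on prosecution; standard: the criminal standard (weight exceeds 92).
    (a): 93 > 92 [met]
    (b): 83 ≤ 92 [not met]
    (c): 92 ≤ 92 [not met]
  Not every element is met, so the prosecution fails to carry Stage 1.
The accused prevails.

accused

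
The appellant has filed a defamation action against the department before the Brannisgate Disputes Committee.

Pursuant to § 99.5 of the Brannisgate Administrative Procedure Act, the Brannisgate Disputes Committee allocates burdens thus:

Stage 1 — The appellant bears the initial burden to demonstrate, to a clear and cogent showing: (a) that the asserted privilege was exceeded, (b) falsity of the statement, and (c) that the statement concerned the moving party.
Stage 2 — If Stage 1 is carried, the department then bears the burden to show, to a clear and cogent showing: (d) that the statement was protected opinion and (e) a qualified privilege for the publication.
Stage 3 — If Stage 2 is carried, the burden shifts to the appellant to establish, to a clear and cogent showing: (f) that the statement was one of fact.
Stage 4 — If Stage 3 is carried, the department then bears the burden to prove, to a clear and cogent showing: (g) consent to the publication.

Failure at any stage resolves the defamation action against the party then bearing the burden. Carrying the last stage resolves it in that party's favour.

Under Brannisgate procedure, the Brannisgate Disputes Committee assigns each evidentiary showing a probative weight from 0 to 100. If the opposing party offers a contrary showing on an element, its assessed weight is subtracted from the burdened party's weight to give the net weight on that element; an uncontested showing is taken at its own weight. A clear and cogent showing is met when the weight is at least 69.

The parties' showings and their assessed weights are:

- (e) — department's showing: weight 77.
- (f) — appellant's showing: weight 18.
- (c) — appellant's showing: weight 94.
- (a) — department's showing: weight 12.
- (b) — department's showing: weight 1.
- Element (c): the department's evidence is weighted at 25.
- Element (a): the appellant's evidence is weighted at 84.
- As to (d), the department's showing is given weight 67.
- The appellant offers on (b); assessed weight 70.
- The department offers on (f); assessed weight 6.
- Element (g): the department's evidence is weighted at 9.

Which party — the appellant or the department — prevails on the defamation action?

At Stage 1 the appellant must meet a clear and cogent showing (weight is at least 69): on (a) the weight is 84 less the opposing 12 gives net 72, which does reach 69, so (a) meets the standard; on (b) the weight is 70 less the opposing 1 gives net 69, which does reach 69, so (b) meets the standard; on (c) the weight is 94 less the opposing 25 gives net 69, which does reach 69, so (c) meets the standard.
  The appellant carries Stage 1; the department now bears the burden.
At Stage 2 the department must meet a clear and cogent showing (weight is at least 69): on (d) the weight is 67, < 69, so (d) does not meet the standard; on (e) the weight is 77, ≥ 69, so (e) meets the standard.
  Not every element is met, so the department fails to carry Stage 2.
So the appellant prevails.

appellant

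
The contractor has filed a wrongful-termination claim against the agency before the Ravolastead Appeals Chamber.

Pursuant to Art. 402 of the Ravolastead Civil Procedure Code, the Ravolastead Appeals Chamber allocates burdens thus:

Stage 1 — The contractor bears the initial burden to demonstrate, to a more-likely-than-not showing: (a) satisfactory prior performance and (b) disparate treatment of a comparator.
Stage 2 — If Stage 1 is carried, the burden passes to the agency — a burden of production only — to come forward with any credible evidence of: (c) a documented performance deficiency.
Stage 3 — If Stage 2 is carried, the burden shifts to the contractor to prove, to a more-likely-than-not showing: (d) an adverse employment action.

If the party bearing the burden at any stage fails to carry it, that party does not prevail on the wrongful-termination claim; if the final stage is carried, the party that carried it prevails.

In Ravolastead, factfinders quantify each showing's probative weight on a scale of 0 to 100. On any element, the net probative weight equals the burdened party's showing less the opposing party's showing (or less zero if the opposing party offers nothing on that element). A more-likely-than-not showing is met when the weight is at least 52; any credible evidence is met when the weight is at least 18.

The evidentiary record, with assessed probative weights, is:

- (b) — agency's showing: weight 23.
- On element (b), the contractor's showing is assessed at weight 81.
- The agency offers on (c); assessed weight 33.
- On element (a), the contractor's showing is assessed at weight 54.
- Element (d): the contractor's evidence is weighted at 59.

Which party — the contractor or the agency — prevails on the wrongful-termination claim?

contractor

Stage 1 (contractor, a more-likely-than-not showing, weight is at least 52): (a) 54 ≥ 52 — meets; (b) net 81−23=58 ≥ 52 — meets.
  The contractor carries Stage 1; the agency now bears the burden.
Stage 2 (agency, any credible evidence, weight is at least 18): (c) 33 ≥ 18 — meets.
  Stage 2 is satisfied; the onus moves to the contractor.
Stage 3 (contractor, a more-likely-than-not showing, weight is at least 52): (d) 59 ≥ 52 — meets.
  Stage 3 carried; the final stage is satisfied.
All stages carried — the contractor prevails.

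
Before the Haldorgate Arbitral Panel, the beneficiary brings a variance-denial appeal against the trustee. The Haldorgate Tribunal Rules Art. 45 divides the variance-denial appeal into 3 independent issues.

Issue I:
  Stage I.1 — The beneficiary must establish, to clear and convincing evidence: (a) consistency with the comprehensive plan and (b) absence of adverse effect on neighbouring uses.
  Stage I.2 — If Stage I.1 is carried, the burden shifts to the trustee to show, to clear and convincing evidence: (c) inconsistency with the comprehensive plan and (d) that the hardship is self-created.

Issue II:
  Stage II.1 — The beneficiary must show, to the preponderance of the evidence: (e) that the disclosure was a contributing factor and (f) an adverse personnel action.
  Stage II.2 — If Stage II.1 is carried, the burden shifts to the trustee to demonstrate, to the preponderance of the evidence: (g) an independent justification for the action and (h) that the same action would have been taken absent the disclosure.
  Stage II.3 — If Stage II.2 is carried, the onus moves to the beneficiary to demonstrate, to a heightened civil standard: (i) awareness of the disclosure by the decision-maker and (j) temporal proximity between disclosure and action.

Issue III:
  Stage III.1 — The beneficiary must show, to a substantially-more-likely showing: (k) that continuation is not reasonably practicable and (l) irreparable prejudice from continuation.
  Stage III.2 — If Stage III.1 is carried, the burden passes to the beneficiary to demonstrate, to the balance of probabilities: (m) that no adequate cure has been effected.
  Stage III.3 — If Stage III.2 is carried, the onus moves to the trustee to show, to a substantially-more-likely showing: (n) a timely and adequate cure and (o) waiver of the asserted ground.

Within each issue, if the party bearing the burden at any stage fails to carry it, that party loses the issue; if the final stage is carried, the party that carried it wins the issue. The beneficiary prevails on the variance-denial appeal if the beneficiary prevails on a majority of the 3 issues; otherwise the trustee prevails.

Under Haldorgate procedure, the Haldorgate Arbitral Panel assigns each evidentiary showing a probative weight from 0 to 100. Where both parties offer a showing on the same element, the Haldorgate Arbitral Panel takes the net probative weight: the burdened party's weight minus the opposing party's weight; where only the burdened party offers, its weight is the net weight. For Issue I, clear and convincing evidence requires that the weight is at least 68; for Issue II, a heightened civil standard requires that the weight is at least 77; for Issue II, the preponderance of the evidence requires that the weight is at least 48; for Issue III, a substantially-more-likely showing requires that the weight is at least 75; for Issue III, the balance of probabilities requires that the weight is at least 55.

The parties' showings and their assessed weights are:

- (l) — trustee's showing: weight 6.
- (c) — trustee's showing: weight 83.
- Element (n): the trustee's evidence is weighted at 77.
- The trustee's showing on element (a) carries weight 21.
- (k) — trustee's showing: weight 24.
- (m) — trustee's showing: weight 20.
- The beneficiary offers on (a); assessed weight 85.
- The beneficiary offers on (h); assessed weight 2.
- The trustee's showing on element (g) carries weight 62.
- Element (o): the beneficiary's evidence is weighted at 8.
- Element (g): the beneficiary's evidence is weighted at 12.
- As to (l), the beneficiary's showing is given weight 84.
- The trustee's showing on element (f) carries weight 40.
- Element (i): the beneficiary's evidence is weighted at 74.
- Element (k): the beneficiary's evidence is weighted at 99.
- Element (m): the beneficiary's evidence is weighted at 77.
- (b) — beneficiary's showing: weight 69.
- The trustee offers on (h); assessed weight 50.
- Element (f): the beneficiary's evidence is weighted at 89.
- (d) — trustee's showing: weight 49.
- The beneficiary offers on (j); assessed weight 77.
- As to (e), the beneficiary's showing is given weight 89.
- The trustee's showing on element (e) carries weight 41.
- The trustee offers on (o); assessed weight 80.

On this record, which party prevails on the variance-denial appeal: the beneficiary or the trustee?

— Issue I —
Stage I.1 — burden on beneficiary; standard: clear and convincing evidence (weight is at least 68).
    (a): 85 − 21 = 64 < 68 [not met]
    (b): 69 ≥ 68 [met]
  Stage I.1 not carried; the beneficiary fails its burden.
The analysis ends at Stage I.1; the trustee prevails on this issue.
— Issue II —
Stage II.1 — burden on beneficiary; standard: the preponderance of the evidence (weight is at least 48).
    (e): 89 − 41 = 48 ≥ 48 [met]
    (f): 89 − 40 = 49 ≥ 48 [met]
  All elements met. The burden passes to the trustee.
Stage II.2 — burden on trustee; standard: the preponderance of the evidence (weight is at least 48).
    (g): 62 − 12 = 50 ≥ 48 [met]
    (h): 50 − 2 = 48 ≥ 48 [met]
  The trustee carries Stage II.2; the beneficiary now bears the burden.
Stage II.3 — burden on beneficiary; standard: a heightened civil standard (weight is at least 77).
    (i): 74 < 77 [not met]
    (j): 77 ≥ 77 [met]
  Stage II.3 not carried; the beneficiary fails its burden.
The analysis ends at Stage II.3; the trustee prevails on this issue.
— Issue III —
Stage III.1 (beneficiary, a substantially-more-likely showing, weight is at least 75): (k) net 99−24=75 ≥ 75 — meets; (l) net 84−6=78 ≥ 75 — meets.
  Stage III.1 carried; the burden remains with the beneficiary.
Stage III.2 (beneficiary, the balance of probabilities, weight is at least 55): (m) net 77−20=57 ≥ 55 — meets.
  The beneficiary carries Stage III.2; the trustee now bears the burden.
Stage III.3 (trustee, a substantially-more-likely showing, weight is at least 75): (n) 77 ≥ 75 — meets; (o) net 80−8=72 < 75 — fails.
  The trustee does not carry Stage III.3.
The analysis ends at Stage III.3; the beneficiary prevails on this issue.
Per-issue: Issue I → trustee; Issue II → trustee; Issue III → beneficiary. The beneficiary must prevail on a majority of issues; overall, the trustee prevails.

trustee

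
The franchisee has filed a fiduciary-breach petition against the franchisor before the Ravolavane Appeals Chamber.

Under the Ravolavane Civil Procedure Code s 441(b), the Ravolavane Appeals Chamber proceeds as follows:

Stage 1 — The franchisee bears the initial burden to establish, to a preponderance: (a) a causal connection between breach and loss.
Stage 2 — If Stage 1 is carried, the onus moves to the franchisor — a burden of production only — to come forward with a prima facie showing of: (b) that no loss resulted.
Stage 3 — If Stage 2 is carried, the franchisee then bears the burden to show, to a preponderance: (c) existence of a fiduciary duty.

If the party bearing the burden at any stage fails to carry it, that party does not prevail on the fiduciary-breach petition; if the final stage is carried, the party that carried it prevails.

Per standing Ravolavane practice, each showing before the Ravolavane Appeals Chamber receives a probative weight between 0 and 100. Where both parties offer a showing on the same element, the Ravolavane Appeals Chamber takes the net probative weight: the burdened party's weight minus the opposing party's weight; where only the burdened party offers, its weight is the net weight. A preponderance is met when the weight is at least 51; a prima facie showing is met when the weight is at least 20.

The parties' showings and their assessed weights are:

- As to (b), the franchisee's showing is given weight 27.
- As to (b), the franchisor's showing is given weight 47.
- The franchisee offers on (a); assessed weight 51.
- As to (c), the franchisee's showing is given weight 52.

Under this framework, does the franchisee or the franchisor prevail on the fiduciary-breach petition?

franchisee

Stage 1 (franchisee, a preponderance, weight is at least 51): (a) 51 ≥ 51 — meets.
  Stage 1 carried; the burden shifts to the franchisor.
Stage 2 (franchisor, a prima facie showing, weight is at least 20): (b) net 47−27=20 ≥ 20 — meets.
  All elements met. The burden passes to the franchisee.
Stage 3 (franchisee, a preponderance, weight is at least 51): (c) 52 ≥ 51 — meets.
  Stage 3 carried; the final stage is satisfied.
Every stage carried; the franchisee prevails.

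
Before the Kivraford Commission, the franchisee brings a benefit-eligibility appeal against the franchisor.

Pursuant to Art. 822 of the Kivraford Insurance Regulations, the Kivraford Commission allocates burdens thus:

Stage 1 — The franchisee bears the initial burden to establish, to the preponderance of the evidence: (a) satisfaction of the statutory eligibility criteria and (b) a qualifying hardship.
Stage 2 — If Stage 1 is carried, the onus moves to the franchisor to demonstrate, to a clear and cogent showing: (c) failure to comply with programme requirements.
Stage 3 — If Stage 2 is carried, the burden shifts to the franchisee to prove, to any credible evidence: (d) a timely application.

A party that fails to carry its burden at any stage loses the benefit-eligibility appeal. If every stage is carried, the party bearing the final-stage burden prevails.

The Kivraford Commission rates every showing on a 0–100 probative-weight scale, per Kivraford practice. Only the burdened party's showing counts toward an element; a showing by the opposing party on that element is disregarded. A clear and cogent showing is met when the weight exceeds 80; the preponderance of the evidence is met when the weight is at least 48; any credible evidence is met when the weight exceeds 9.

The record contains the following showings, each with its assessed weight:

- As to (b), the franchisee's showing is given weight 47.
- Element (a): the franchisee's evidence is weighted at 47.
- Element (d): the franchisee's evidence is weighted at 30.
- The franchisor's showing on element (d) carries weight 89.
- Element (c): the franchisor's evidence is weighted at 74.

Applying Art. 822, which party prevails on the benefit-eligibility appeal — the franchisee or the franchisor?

Stage 1 (franchisee, the preponderance of the evidence, weight is at least 48): (a) 47 < 48 — fails; (b) 47 < 48 — fails.
  Not every element is met, so the franchisee fails to carry Stage 1.
The analysis ends at Stage 1; the franchisor prevails.

franchisor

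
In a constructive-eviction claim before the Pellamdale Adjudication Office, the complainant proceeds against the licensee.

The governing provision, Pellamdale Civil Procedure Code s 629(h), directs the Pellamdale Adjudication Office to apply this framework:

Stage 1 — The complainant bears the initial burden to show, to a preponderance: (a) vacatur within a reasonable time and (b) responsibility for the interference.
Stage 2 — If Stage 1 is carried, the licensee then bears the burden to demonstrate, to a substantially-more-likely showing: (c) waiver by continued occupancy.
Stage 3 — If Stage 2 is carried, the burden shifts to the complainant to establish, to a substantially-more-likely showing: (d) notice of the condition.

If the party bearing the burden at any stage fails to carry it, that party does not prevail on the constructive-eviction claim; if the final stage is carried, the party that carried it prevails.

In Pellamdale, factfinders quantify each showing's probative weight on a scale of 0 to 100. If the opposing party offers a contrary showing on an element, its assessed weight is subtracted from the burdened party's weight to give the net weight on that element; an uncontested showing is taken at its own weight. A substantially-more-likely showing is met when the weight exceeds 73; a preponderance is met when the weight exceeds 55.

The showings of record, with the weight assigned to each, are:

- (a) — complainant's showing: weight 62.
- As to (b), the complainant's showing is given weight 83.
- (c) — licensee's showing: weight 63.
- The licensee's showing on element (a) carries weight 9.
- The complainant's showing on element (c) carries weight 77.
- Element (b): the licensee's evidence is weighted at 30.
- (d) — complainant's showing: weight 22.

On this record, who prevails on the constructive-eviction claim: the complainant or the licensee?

Stage 1 (complainant, a preponderance, weight exceeds 55): (a) net 62−9=53 ≤ 55 — fails; (b) net 83−30=53 ≤ 55 — fails.
  Not every element is met, so the complainant fails to carry Stage 1.
So the licensee prevails.

licensee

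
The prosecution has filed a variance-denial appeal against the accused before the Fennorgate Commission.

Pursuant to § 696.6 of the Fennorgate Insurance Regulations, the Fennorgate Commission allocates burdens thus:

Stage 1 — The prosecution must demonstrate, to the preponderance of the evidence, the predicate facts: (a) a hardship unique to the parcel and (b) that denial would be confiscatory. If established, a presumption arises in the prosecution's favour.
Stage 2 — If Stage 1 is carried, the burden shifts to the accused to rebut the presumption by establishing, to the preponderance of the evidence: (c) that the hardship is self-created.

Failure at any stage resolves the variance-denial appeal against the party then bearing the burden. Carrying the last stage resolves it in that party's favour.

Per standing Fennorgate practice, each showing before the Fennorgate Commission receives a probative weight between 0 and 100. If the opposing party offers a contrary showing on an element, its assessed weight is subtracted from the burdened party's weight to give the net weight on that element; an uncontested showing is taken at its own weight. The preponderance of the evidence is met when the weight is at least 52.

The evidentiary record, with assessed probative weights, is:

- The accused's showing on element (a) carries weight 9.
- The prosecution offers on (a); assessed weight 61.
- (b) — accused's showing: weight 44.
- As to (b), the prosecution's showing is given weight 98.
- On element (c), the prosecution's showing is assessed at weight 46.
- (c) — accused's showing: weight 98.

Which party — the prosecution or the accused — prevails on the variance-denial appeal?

accused

At Stage 1 the prosecution must meet the preponderance of the evidence (weight is at least 52): on (a) the weight is 61 less the opposing 9 gives net 52, which does reach 52, so (a) meets the standard; on (b) the weight is 98 less the opposing 44 gives net 54, which does reach 52, so (b) meets the standard.
  Stage 1 carried; the burden shifts to the accused.
At Stage 2 the accused must meet the preponderance of the evidence (weight is at least 52): on (c) the weight is 98 less the opposing 46 gives net 52, ≥ 52, so (c) meets the standard.
  The accused carries the last stage.
Every stage carried; the accused prevails.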